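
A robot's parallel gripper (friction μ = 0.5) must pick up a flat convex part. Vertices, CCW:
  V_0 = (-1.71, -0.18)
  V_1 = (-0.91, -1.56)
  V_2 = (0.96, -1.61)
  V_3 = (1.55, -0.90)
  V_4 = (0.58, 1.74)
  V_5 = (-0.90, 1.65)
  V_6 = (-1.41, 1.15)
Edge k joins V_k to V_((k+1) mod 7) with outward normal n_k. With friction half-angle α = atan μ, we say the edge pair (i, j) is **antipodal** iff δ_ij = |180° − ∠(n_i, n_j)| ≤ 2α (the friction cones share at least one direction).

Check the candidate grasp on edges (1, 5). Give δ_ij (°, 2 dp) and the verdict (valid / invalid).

α = atan 0.5 = 26.57°;  2α = 53.13°
edge 1: e_1 = (+1.87, -0.05);  n_1 = (-0.0267, -0.9996)
edge 5: e_5 = (-0.51, -0.50);  n_5 = (-0.7001, +0.7141)
∠(n_1, n_5) = 134.04°
δ = |180° − 134.04°| = 45.96°
45.96° ≤ 2α = 53.13°  →  valid

δ = 45.96°, valid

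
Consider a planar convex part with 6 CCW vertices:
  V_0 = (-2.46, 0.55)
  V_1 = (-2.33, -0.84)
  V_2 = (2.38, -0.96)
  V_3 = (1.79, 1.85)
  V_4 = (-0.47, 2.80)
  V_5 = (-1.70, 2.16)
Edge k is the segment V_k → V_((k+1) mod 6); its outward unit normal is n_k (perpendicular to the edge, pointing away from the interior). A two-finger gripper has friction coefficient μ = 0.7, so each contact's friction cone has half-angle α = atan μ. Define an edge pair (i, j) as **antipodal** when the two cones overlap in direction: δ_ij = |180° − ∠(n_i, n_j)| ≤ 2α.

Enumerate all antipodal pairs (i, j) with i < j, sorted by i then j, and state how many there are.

count = 6; pairs: (0,2), (0,3), (1,3), (1,4), (1,5), (2,5)

α = atan 0.7 = 34.99°;  2α = 69.98°
n_0 = (-0.9957, -0.0931)
n_1 = (-0.0255, -0.9997)
n_2 = (+0.9787, +0.2055)
n_3 = (+0.3875, +0.9219)
n_4 = (-0.4616, +0.8871)
n_5 = (-0.9043, +0.4269)
  (0,1): δ = 96.80°  ·
  (0,2): δ = 6.51°  ✓
  (0,3): δ = 61.86°  ✓
  (0,4): δ = 112.15°  ·
  (0,5): δ = 149.39°  ·
  (1,2): δ = 76.68°  ·
  (1,3): δ = 21.34°  ✓
  (1,4): δ = 28.95°  ✓
  (1,5): δ = 66.19°  ✓
  (2,3): δ = 124.66°  ·
  (2,4): δ = 74.37°  ·
  (2,5): δ = 37.13°  ✓
  (3,4): δ = 129.71°  ·
  (3,5): δ = 92.47°  ·
  (4,5): δ = 142.76°  ·
antipodal pairs: 6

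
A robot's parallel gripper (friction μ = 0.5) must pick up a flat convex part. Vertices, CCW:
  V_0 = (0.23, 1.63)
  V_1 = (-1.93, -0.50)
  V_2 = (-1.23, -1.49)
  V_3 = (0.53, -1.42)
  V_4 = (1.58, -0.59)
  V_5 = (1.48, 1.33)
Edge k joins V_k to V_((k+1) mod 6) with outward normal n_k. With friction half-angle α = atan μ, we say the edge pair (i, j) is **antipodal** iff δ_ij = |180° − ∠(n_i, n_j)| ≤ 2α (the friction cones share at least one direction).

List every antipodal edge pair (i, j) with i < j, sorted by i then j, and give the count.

α = atan 0.5 = 26.57°;  2α = 53.13°
n_0 = (-0.7021, +0.7120)
n_1 = (-0.8165, -0.5773)
n_2 = (+0.0397, -0.9992)
n_3 = (+0.6201, -0.7845)
n_4 = (+0.9986, +0.0520)
n_5 = (+0.2334, +0.9724)
  (0,1): δ = 99.34°  ·
  (0,2): δ = 42.32°  ✓
  (0,3): δ = 6.27°  ✓
  (0,4): δ = 48.38°  ✓
  (0,5): δ = 121.90°  ·
  (1,2): δ = 122.99°  ·
  (1,3): δ = 86.94°  ·
  (1,4): δ = 32.28°  ✓
  (1,5): δ = 41.24°  ✓
  (2,3): δ = 143.95°  ·
  (2,4): δ = 89.30°  ·
  (2,5): δ = 15.77°  ✓
  (3,4): δ = 125.34°  ·
  (3,5): δ = 51.82°  ✓
  (4,5): δ = 106.48°  ·
antipodal pairs: 7

count = 7; pairs: (0,2), (0,3), (0,4), (1,4), (1,5), (2,5), (3,5)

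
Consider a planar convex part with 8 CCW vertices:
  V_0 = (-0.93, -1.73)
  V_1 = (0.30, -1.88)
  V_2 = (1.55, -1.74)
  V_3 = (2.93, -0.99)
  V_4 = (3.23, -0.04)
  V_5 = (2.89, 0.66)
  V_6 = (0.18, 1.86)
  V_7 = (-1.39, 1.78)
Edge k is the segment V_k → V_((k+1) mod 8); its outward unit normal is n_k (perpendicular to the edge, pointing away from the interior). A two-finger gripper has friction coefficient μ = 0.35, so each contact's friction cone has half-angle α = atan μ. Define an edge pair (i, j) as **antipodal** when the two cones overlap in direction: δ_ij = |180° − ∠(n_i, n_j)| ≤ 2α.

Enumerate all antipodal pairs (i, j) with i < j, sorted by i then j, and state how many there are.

count = 7; pairs: (0,5), (0,6), (1,5), (1,6), (2,6), (3,7), (4,7)

α = atan 0.35 = 19.29°;  2α = 38.58°
n_0 = (-0.1211, -0.9926)
n_1 = (+0.1113, -0.9938)
n_2 = (+0.4775, -0.8786)
n_3 = (+0.9536, -0.3011)
n_4 = (+0.8995, +0.4369)
n_5 = (+0.4049, +0.9144)
n_6 = (-0.0509, +0.9987)
n_7 = (-0.9915, -0.1299)
  (0,1): δ = 166.66°  ·
  (0,2): δ = 144.52°  ·
  (0,3): δ = 100.57°  ·
  (0,4): δ = 57.14°  ·
  (0,5): δ = 16.93°  ✓
  (0,6): δ = 9.87°  ✓
  (0,7): δ = 104.42°  ·
  (1,2): δ = 157.87°  ·
  (1,3): δ = 113.92°  ·
  (1,4): δ = 70.48°  ·
  (1,5): δ = 30.27°  ✓
  (1,6): δ = 3.47°  ✓
  (1,7): δ = 91.08°  ·
  (2,3): δ = 136.05°  ·
  (2,4): δ = 92.62°  ·
  (2,5): δ = 52.41°  ·
  (2,6): δ = 25.61°  ✓
  (2,7): δ = 68.94°  ·
  (3,4): δ = 136.57°  ·
  (3,5): δ = 96.36°  ·
  (3,6): δ = 69.56°  ·
  (3,7): δ = 24.99°  ✓
  (4,5): δ = 139.79°  ·
  (4,6): δ = 112.99°  ·
  (4,7): δ = 18.44°  ✓
  (5,6): δ = 153.20°  ·
  (5,7): δ = 58.65°  ·
  (6,7): δ = 85.45°  ·
antipodal pairs: 7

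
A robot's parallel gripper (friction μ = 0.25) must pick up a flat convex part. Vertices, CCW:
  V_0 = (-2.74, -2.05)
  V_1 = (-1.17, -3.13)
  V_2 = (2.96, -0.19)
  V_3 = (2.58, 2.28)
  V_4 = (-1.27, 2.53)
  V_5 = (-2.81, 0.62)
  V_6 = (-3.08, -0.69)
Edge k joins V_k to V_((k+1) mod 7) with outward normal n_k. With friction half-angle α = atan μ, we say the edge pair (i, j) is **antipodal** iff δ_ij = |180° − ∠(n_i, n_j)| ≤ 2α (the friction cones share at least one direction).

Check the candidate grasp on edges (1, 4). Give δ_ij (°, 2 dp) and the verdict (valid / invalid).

δ = 15.68°, valid

α = atan 0.25 = 14.04°;  2α = 28.07°
edge 1: e_1 = (+4.13, +2.94);  n_1 = (+0.5799, -0.8147)
edge 4: e_4 = (-1.54, -1.91);  n_4 = (-0.7785, +0.6277)
∠(n_1, n_4) = 164.32°
δ = |180° − 164.32°| = 15.68°
15.68° ≤ 2α = 28.07°  →  valid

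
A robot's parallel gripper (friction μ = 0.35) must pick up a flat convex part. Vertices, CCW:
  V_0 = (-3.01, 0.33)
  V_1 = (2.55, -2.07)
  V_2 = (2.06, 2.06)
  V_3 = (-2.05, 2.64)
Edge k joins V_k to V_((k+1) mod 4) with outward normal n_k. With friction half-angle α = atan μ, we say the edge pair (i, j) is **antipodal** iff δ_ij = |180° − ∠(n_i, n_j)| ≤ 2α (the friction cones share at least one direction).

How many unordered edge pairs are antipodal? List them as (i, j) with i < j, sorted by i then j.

count = 2; pairs: (0,2), (1,3)

α = atan 0.35 = 19.29°;  2α = 38.58°
n_0 = (-0.3963, -0.9181)
n_1 = (+0.9930, +0.1178)
n_2 = (+0.1397, +0.9902)
n_3 = (-0.9234, +0.3838)
  (0,1): δ = 59.89°  ·
  (0,2): δ = 15.32°  ✓
  (0,3): δ = 90.78°  ·
  (1,2): δ = 104.80°  ·
  (1,3): δ = 29.33°  ✓
  (2,3): δ = 104.53°  ·
antipodal pairs: 2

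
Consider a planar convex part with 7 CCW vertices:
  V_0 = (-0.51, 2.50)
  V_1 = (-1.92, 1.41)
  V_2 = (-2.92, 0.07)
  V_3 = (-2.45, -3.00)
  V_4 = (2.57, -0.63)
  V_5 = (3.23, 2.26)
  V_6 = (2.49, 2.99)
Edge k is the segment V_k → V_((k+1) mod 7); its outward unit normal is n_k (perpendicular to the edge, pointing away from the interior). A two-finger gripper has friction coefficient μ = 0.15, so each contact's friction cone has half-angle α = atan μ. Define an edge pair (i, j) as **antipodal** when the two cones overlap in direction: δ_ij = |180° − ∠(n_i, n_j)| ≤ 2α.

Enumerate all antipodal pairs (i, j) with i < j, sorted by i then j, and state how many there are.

α = atan 0.15 = 8.53°;  2α = 17.06°
n_0 = (-0.6116, +0.7912)
n_1 = (-0.8014, +0.5981)
n_2 = (-0.9885, -0.1513)
n_3 = (+0.4269, -0.9043)
n_4 = (+0.9749, -0.2226)
n_5 = (+0.7023, +0.7119)
n_6 = (-0.1612, +0.9869)
  (0,1): δ = 164.44°  ·
  (0,2): δ = 119.00°  ·
  (0,3): δ = 12.43°  ✓
  (0,4): δ = 39.43°  ·
  (0,5): δ = 97.68°  ·
  (0,6): δ = 151.57°  ·
  (1,2): δ = 134.56°  ·
  (1,3): δ = 27.99°  ·
  (1,4): δ = 23.87°  ·
  (1,5): δ = 82.12°  ·
  (1,6): δ = 136.01°  ·
  (2,3): δ = 73.43°  ·
  (2,4): δ = 21.57°  ·
  (2,5): δ = 36.69°  ·
  (2,6): δ = 90.57°  ·
  (3,4): δ = 128.14°  ·
  (3,5): δ = 69.88°  ·
  (3,6): δ = 16.00°  ✓
  (4,5): δ = 121.75°  ·
  (4,6): δ = 67.86°  ·
  (5,6): δ = 126.11°  ·
antipodal pairs: 2

count = 2; pairs: (0,3), (3,6)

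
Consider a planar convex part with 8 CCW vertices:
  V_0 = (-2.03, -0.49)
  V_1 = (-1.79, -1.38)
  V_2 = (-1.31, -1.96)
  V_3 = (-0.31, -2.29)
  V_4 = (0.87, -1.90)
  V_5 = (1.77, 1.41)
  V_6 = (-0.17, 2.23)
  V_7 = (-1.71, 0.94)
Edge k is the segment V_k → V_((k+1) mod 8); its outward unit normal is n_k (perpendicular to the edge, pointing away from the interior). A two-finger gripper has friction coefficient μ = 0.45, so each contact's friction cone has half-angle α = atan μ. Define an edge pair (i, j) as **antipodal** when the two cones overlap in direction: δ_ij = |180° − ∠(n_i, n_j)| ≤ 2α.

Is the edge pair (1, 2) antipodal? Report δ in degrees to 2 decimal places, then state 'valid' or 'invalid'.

α = atan 0.45 = 24.23°;  2α = 48.46°
edge 1: e_1 = (+0.48, -0.58);  n_1 = (-0.7704, -0.6376)
edge 2: e_2 = (+1.00, -0.33);  n_2 = (-0.3134, -0.9496)
∠(n_1, n_2) = 32.13°
δ = |180° − 32.13°| = 147.87°
147.87° > 2α = 48.46°  →  invalid

δ = 147.87°, invalid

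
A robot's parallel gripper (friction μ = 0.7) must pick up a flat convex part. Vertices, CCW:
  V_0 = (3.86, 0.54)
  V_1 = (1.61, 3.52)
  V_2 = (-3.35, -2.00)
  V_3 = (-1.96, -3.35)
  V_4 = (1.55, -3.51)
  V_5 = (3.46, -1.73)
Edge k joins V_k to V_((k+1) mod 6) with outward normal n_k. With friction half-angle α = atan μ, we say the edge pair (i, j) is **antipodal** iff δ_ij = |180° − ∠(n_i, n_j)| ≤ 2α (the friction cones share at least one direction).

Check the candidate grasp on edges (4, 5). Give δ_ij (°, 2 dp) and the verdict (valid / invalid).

δ = 142.98°, invalid

α = atan 0.7 = 34.99°;  2α = 69.98°
edge 4: e_4 = (+1.91, +1.78);  n_4 = (+0.6818, -0.7316)
edge 5: e_5 = (+0.40, +2.27);  n_5 = (+0.9848, -0.1735)
∠(n_4, n_5) = 37.02°
δ = |180° − 37.02°| = 142.98°
142.98° > 2α = 69.98°  →  invalid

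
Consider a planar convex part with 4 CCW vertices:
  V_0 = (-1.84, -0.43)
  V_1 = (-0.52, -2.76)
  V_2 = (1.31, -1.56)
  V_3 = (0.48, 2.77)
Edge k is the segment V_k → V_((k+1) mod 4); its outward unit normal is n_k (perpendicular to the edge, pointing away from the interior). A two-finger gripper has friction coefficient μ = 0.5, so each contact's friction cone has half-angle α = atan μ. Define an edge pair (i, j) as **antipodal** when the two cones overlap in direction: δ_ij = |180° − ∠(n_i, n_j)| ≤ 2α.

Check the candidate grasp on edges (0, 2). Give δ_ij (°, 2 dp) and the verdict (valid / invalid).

α = atan 0.5 = 26.57°;  2α = 53.13°
edge 0: e_0 = (+1.32, -2.33);  n_0 = (-0.8701, -0.4929)
edge 2: e_2 = (-0.83, +4.33);  n_2 = (+0.9821, +0.1883)
∠(n_0, n_2) = 161.32°
δ = |180° − 161.32°| = 18.68°
18.68° ≤ 2α = 53.13°  →  valid

δ = 18.68°, valid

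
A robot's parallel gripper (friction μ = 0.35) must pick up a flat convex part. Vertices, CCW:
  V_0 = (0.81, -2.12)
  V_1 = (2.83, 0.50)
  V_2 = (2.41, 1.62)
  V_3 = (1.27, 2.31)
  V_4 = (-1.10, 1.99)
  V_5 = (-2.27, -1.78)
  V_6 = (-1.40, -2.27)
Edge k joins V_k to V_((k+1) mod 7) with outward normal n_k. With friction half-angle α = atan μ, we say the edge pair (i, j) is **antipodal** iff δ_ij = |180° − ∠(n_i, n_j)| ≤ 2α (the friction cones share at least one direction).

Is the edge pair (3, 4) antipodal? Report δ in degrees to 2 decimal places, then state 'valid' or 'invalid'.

α = atan 0.35 = 19.29°;  2α = 38.58°
edge 3: e_3 = (-2.37, -0.32);  n_3 = (-0.1338, +0.9910)
edge 4: e_4 = (-1.17, -3.77);  n_4 = (-0.9551, +0.2964)
∠(n_3, n_4) = 65.07°
δ = |180° − 65.07°| = 114.93°
114.93° > 2α = 38.58°  →  invalid

δ = 114.93°, invalid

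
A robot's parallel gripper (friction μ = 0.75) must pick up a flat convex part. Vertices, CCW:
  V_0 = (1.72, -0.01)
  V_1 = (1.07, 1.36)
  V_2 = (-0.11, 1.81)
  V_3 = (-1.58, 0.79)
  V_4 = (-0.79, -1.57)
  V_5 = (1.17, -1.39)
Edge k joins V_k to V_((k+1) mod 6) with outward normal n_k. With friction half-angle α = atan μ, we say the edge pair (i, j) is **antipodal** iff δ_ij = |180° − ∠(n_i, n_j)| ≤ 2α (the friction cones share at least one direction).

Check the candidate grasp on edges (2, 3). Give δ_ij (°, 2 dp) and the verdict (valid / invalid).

α = atan 0.75 = 36.87°;  2α = 73.74°
edge 2: e_2 = (-1.47, -1.02);  n_2 = (-0.5701, +0.8216)
edge 3: e_3 = (+0.79, -2.36);  n_3 = (-0.9483, -0.3174)
∠(n_2, n_3) = 73.75°
δ = |180° − 73.75°| = 106.25°
106.25° > 2α = 73.74°  →  invalid

δ = 106.25°, invalid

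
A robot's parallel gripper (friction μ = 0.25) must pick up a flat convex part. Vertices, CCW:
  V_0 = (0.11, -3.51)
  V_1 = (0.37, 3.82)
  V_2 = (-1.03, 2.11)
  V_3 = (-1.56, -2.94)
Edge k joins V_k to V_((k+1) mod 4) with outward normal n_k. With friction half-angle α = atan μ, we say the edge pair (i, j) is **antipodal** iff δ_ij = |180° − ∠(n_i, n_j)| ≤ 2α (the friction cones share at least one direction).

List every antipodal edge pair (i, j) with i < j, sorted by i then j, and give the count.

count = 1; pairs: (0,2)

α = atan 0.25 = 14.04°;  2α = 28.07°
n_0 = (+0.9994, -0.0354)
n_1 = (-0.7738, +0.6335)
n_2 = (-0.9945, +0.1044)
n_3 = (-0.3230, -0.9464)
  (0,1): δ = 37.28°  ·
  (0,2): δ = 3.96°  ✓
  (0,3): δ = 73.19°  ·
  (1,2): δ = 146.68°  ·
  (1,3): δ = 69.54°  ·
  (2,3): δ = 102.85°  ·
antipodal pairs: 1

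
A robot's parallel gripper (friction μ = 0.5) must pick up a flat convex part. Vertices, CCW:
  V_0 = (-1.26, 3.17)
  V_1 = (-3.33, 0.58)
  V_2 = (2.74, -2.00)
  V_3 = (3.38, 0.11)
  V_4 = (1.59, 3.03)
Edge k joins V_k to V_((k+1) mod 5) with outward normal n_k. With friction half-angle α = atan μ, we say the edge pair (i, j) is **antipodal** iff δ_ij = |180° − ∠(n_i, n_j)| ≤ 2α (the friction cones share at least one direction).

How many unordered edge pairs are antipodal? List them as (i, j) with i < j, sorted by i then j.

count = 3; pairs: (0,2), (1,3), (1,4)

α = atan 0.5 = 26.57°;  2α = 53.13°
n_0 = (-0.7812, +0.6243)
n_1 = (-0.3912, -0.9203)
n_2 = (+0.9569, -0.2903)
n_3 = (+0.8526, +0.5226)
n_4 = (+0.0491, +0.9988)
  (0,1): δ = 74.39°  ·
  (0,2): δ = 21.76°  ✓
  (0,3): δ = 70.14°  ·
  (0,4): δ = 125.82°  ·
  (1,2): δ = 83.85°  ·
  (1,3): δ = 35.46°  ✓
  (1,4): δ = 20.22°  ✓
  (2,3): δ = 131.62°  ·
  (2,4): δ = 75.94°  ·
  (3,4): δ = 124.32°  ·
antipodal pairs: 3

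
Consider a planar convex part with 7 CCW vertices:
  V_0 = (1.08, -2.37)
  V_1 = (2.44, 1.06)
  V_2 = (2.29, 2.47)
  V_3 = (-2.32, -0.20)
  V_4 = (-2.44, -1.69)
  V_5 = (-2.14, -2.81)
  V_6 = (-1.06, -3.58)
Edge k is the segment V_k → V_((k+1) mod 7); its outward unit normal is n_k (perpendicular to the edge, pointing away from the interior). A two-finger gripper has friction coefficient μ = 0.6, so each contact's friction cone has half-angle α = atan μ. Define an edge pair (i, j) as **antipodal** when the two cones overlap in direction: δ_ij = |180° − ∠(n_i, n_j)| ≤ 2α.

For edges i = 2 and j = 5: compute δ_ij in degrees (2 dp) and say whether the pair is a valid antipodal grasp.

α = atan 0.6 = 30.96°;  2α = 61.93°
edge 2: e_2 = (-4.61, -2.67);  n_2 = (-0.5012, +0.8653)
edge 5: e_5 = (+1.08, -0.77);  n_5 = (-0.5805, -0.8142)
∠(n_2, n_5) = 114.43°
δ = |180° − 114.43°| = 65.57°
65.57° > 2α = 61.93°  →  invalid

δ = 65.57°, invalid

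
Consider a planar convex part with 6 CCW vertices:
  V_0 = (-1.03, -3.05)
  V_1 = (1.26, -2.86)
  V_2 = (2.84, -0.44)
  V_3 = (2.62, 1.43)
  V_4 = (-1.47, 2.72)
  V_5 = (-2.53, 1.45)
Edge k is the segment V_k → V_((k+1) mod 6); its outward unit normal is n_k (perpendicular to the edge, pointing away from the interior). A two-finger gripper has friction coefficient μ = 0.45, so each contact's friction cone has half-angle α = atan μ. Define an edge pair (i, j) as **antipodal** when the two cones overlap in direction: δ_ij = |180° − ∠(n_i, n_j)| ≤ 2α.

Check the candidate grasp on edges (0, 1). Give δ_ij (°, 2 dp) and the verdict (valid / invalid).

δ = 127.88°, invalid

α = atan 0.45 = 24.23°;  2α = 48.46°
edge 0: e_0 = (+2.29, +0.19);  n_0 = (+0.0827, -0.9966)
edge 1: e_1 = (+1.58, +2.42);  n_1 = (+0.8373, -0.5467)
∠(n_0, n_1) = 52.12°
δ = |180° − 52.12°| = 127.88°
127.88° > 2α = 48.46°  →  invalid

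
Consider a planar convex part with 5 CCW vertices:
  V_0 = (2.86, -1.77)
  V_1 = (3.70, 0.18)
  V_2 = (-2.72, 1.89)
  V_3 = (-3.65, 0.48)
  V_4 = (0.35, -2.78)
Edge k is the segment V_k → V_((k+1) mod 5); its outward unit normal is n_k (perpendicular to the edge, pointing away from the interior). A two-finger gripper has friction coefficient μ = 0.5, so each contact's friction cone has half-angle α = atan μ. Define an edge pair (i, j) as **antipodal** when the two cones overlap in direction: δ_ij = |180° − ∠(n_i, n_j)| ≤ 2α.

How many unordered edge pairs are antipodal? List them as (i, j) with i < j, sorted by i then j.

count = 4; pairs: (0,2), (1,3), (1,4), (2,4)

α = atan 0.5 = 26.57°;  2α = 53.13°
n_0 = (+0.9184, -0.3956)
n_1 = (+0.2574, +0.9663)
n_2 = (-0.8348, +0.5506)
n_3 = (-0.6318, -0.7752)
n_4 = (+0.3733, -0.9277)
  (0,1): δ = 81.61°  ·
  (0,2): δ = 10.10°  ✓
  (0,3): δ = 74.12°  ·
  (0,4): δ = 135.22°  ·
  (1,2): δ = 108.49°  ·
  (1,3): δ = 24.27°  ✓
  (1,4): δ = 36.83°  ✓
  (2,3): δ = 95.77°  ·
  (2,4): δ = 34.67°  ✓
  (3,4): δ = 118.90°  ·
antipodal pairs: 4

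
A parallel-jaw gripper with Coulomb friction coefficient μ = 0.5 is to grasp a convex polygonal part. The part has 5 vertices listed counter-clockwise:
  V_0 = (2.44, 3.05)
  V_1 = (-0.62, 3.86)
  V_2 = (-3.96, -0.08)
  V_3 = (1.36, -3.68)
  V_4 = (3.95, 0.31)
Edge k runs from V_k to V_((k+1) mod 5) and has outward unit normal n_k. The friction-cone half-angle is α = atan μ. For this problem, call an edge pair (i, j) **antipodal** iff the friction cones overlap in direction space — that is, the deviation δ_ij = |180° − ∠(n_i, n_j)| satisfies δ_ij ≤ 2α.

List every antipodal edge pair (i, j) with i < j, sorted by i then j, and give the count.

α = atan 0.5 = 26.57°;  2α = 53.13°
n_0 = (+0.2559, +0.9667)
n_1 = (-0.7628, +0.6466)
n_2 = (-0.5604, -0.8282)
n_3 = (+0.8388, -0.5445)
n_4 = (+0.8758, +0.4827)
  (0,1): δ = 115.46°  ·
  (0,2): δ = 19.26°  ✓
  (0,3): δ = 71.84°  ·
  (0,4): δ = 133.69°  ·
  (1,2): δ = 83.80°  ·
  (1,3): δ = 7.30°  ✓
  (1,4): δ = 69.15°  ·
  (2,3): δ = 88.90°  ·
  (2,4): δ = 27.06°  ✓
  (3,4): δ = 118.15°  ·
antipodal pairs: 3

count = 3; pairs: (0,2), (1,3), (2,4)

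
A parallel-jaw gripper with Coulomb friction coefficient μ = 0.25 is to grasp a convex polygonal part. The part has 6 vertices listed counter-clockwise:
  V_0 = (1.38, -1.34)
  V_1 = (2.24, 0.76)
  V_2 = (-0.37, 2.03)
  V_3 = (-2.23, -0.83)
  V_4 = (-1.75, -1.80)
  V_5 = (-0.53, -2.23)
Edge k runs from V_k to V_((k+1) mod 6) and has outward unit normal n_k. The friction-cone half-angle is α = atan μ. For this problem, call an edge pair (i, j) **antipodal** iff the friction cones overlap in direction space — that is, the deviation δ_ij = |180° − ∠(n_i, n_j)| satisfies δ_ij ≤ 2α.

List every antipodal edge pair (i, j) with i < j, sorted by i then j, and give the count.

count = 2; pairs: (0,2), (1,4)

α = atan 0.25 = 14.04°;  2α = 28.07°
n_0 = (+0.9254, -0.3790)
n_1 = (+0.4375, +0.8992)
n_2 = (-0.8383, +0.5452)
n_3 = (-0.8963, -0.4435)
n_4 = (-0.3324, -0.9431)
n_5 = (+0.4224, -0.9064)
  (0,1): δ = 93.68°  ·
  (0,2): δ = 10.77°  ✓
  (0,3): δ = 48.60°  ·
  (0,4): δ = 92.85°  ·
  (0,5): δ = 137.25°  ·
  (1,2): δ = 97.09°  ·
  (1,3): δ = 37.72°  ·
  (1,4): δ = 6.53°  ✓
  (1,5): δ = 50.93°  ·
  (2,3): δ = 120.63°  ·
  (2,4): δ = 76.38°  ·
  (2,5): δ = 31.98°  ·
  (3,4): δ = 135.74°  ·
  (3,5): δ = 91.34°  ·
  (4,5): δ = 135.60°  ·
antipodal pairs: 2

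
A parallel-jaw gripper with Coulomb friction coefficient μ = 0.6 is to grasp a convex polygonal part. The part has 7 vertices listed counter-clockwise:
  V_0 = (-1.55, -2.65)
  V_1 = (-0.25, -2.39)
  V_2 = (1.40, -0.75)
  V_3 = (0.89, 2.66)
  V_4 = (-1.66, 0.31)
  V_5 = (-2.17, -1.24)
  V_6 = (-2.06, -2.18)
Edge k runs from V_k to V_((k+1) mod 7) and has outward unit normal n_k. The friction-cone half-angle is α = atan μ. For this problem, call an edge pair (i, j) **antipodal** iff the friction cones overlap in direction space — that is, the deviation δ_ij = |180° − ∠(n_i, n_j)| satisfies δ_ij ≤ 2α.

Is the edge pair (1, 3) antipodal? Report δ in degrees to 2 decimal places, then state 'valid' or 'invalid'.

α = atan 0.6 = 30.96°;  2α = 61.93°
edge 1: e_1 = (+1.65, +1.64);  n_1 = (+0.7050, -0.7093)
edge 3: e_3 = (-2.55, -2.35);  n_3 = (-0.6777, +0.7354)
∠(n_1, n_3) = 177.84°
δ = |180° − 177.84°| = 2.16°
2.16° ≤ 2α = 61.93°  →  valid

δ = 2.16°, valid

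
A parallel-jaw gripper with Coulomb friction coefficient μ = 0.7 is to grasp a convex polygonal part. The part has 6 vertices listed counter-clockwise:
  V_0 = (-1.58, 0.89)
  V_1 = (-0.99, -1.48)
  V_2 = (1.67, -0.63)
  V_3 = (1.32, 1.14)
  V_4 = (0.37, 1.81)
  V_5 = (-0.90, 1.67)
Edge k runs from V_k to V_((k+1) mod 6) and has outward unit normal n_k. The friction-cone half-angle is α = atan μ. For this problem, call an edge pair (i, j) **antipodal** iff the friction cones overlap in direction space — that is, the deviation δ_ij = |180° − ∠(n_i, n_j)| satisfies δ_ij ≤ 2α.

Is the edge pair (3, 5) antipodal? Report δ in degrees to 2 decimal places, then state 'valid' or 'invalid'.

δ = 95.89°, invalid

α = atan 0.7 = 34.99°;  2α = 69.98°
edge 3: e_3 = (-0.95, +0.67);  n_3 = (+0.5763, +0.8172)
edge 5: e_5 = (-0.68, -0.78);  n_5 = (-0.7538, +0.6571)
∠(n_3, n_5) = 84.11°
δ = |180° − 84.11°| = 95.89°
95.89° > 2α = 69.98°  →  invalid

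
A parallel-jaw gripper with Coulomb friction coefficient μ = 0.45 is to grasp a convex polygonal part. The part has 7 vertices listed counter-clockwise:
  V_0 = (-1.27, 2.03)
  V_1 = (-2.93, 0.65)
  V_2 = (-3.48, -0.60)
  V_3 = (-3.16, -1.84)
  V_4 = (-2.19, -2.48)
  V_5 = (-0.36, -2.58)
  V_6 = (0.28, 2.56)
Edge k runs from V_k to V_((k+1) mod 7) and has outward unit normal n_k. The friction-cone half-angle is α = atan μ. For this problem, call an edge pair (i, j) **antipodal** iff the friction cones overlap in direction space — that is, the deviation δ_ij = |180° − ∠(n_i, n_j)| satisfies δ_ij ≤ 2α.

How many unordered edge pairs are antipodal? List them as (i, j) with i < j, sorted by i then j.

count = 5; pairs: (0,4), (0,5), (1,5), (2,5), (4,6)

α = atan 0.45 = 24.23°;  2α = 48.46°
n_0 = (-0.6393, +0.7690)
n_1 = (-0.9153, +0.4027)
n_2 = (-0.9683, -0.2499)
n_3 = (-0.5507, -0.8347)
n_4 = (-0.0546, -0.9985)
n_5 = (+0.9923, -0.1236)
n_6 = (-0.3235, +0.9462)
  (0,1): δ = 153.49°  ·
  (0,2): δ = 115.27°  ·
  (0,3): δ = 73.15°  ·
  (0,4): δ = 42.87°  ✓
  (0,5): δ = 43.16°  ✓
  (0,6): δ = 159.14°  ·
  (1,2): δ = 141.78°  ·
  (1,3): δ = 99.67°  ·
  (1,4): δ = 69.38°  ·
  (1,5): δ = 16.65°  ✓
  (1,6): δ = 132.63°  ·
  (2,3): δ = 137.89°  ·
  (2,4): δ = 107.60°  ·
  (2,5): δ = 21.57°  ✓
  (2,6): δ = 94.41°  ·
  (3,4): δ = 149.71°  ·
  (3,5): δ = 63.68°  ·
  (3,6): δ = 52.29°  ·
  (4,5): δ = 93.97°  ·
  (4,6): δ = 22.01°  ✓
  (5,6): δ = 64.03°  ·
antipodal pairs: 5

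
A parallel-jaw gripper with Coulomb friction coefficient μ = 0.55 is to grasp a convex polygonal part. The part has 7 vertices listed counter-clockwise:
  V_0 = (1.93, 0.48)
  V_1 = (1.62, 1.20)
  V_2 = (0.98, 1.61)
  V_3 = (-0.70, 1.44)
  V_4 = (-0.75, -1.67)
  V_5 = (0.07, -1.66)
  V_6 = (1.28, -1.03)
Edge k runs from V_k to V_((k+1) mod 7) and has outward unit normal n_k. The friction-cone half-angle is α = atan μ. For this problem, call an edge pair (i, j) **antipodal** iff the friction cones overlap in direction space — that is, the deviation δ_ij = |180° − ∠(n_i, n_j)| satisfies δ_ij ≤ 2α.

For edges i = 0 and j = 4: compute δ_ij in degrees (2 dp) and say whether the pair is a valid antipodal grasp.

δ = 67.40°, invalid

α = atan 0.55 = 28.81°;  2α = 57.62°
edge 0: e_0 = (-0.31, +0.72);  n_0 = (+0.9185, +0.3955)
edge 4: e_4 = (+0.82, +0.01);  n_4 = (+0.0122, -0.9999)
∠(n_0, n_4) = 112.60°
δ = |180° − 112.60°| = 67.40°
67.40° > 2α = 57.62°  →  invalid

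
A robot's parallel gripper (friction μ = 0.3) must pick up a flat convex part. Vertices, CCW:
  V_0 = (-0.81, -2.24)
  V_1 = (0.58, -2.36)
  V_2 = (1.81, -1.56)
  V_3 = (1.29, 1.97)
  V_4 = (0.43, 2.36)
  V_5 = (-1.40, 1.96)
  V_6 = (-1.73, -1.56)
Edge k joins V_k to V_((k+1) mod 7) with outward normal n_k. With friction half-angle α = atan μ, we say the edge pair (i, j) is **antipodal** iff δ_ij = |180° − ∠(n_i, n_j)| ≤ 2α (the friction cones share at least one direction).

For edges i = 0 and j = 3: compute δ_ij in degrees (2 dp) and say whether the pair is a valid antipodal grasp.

δ = 19.46°, valid

α = atan 0.3 = 16.70°;  2α = 33.40°
edge 0: e_0 = (+1.39, -0.12);  n_0 = (-0.0860, -0.9963)
edge 3: e_3 = (-0.86, +0.39);  n_3 = (+0.4130, +0.9107)
∠(n_0, n_3) = 160.54°
δ = |180° − 160.54°| = 19.46°
19.46° ≤ 2α = 33.40°  →  valid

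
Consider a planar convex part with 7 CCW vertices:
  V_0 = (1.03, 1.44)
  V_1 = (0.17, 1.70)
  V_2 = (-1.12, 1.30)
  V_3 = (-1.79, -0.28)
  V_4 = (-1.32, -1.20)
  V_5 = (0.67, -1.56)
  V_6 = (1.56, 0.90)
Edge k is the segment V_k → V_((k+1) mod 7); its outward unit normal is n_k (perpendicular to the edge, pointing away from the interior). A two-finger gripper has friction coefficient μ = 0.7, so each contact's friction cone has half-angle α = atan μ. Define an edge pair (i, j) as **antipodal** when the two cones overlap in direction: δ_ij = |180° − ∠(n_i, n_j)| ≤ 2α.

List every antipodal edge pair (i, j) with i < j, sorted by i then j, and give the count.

α = atan 0.7 = 34.99°;  2α = 69.98°
n_0 = (+0.2894, +0.9572)
n_1 = (-0.2962, +0.9551)
n_2 = (-0.9206, +0.3904)
n_3 = (-0.8905, -0.4549)
n_4 = (-0.1780, -0.9840)
n_5 = (+0.9404, -0.3402)
n_6 = (+0.7137, +0.7005)
  (0,1): δ = 145.95°  ·
  (0,2): δ = 96.16°  ·
  (0,3): δ = 46.12°  ✓
  (0,4): δ = 6.57°  ✓
  (0,5): δ = 86.93°  ·
  (0,6): δ = 151.29°  ·
  (1,2): δ = 130.21°  ·
  (1,3): δ = 80.17°  ·
  (1,4): δ = 27.48°  ✓
  (1,5): δ = 52.88°  ✓
  (1,6): δ = 117.24°  ·
  (2,3): δ = 129.96°  ·
  (2,4): δ = 77.27°  ·
  (2,5): δ = 3.09°  ✓
  (2,6): δ = 67.44°  ✓
  (3,4): δ = 127.32°  ·
  (3,5): δ = 46.95°  ✓
  (3,6): δ = 17.40°  ✓
  (4,5): δ = 99.64°  ·
  (4,6): δ = 35.28°  ✓
  (5,6): δ = 115.65°  ·
antipodal pairs: 9

count = 9; pairs: (0,3), (0,4), (1,4), (1,5), (2,5), (2,6), (3,5), (3,6), (4,6)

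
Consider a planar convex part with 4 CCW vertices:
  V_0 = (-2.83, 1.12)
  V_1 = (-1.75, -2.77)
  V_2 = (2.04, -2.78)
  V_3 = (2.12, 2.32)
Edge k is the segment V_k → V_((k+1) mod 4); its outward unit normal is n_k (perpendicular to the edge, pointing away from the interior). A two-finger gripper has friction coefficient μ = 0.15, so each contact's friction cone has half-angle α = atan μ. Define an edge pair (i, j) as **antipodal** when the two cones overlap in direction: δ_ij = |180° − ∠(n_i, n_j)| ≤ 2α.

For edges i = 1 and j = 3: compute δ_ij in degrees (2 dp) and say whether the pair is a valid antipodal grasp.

δ = 13.78°, valid

α = atan 0.15 = 8.53°;  2α = 17.06°
edge 1: e_1 = (+3.79, -0.01);  n_1 = (-0.0026, -1.0000)
edge 3: e_3 = (-4.95, -1.20);  n_3 = (-0.2356, +0.9719)
∠(n_1, n_3) = 166.22°
δ = |180° − 166.22°| = 13.78°
13.78° ≤ 2α = 17.06°  →  valid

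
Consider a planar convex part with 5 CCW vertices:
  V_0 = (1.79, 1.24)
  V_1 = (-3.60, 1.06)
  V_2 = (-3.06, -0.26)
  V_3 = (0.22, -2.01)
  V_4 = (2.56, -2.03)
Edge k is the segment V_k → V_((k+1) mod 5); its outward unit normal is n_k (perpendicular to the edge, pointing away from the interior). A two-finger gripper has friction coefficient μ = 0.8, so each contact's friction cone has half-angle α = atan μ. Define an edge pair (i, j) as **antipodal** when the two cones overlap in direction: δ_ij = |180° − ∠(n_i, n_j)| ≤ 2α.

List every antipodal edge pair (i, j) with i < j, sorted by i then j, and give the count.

α = atan 0.8 = 38.66°;  2α = 77.32°
n_0 = (-0.0334, +0.9994)
n_1 = (-0.9255, -0.3786)
n_2 = (-0.4707, -0.8823)
n_3 = (-0.0085, -1.0000)
n_4 = (+0.9734, +0.2292)
  (0,1): δ = 69.66°  ✓
  (0,2): δ = 29.99°  ✓
  (0,3): δ = 2.40°  ✓
  (0,4): δ = 101.34°  ·
  (1,2): δ = 140.33°  ·
  (1,3): δ = 112.74°  ·
  (1,4): δ = 9.00°  ✓
  (2,3): δ = 152.41°  ·
  (2,4): δ = 48.67°  ✓
  (3,4): δ = 76.26°  ✓
antipodal pairs: 6

count = 6; pairs: (0,1), (0,2), (0,3), (1,4), (2,4), (3,4)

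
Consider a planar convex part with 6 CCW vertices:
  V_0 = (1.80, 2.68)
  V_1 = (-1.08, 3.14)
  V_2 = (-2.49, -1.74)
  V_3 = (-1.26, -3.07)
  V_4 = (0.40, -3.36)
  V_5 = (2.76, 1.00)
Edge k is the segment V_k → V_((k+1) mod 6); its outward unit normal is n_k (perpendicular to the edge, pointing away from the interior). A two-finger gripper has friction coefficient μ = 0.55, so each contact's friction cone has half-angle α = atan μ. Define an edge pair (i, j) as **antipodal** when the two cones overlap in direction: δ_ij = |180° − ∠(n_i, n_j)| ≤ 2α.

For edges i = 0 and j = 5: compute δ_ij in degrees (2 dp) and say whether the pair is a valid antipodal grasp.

α = atan 0.55 = 28.81°;  2α = 57.62°
edge 0: e_0 = (-2.88, +0.46);  n_0 = (+0.1577, +0.9875)
edge 5: e_5 = (-0.96, +1.68);  n_5 = (+0.8682, +0.4961)
∠(n_0, n_5) = 51.18°
δ = |180° − 51.18°| = 128.82°
128.82° > 2α = 57.62°  →  invalid

δ = 128.82°, invalid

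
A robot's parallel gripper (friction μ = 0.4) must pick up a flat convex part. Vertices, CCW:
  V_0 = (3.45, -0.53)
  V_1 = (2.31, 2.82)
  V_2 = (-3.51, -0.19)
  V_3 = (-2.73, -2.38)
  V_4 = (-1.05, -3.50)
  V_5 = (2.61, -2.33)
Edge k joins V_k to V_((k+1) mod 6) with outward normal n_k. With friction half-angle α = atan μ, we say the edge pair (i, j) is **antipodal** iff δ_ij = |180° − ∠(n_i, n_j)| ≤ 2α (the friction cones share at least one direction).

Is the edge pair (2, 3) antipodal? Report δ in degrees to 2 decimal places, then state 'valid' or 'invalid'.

δ = 143.29°, invalid

α = atan 0.4 = 21.80°;  2α = 43.60°
edge 2: e_2 = (+0.78, -2.19);  n_2 = (-0.9420, -0.3355)
edge 3: e_3 = (+1.68, -1.12);  n_3 = (-0.5547, -0.8321)
∠(n_2, n_3) = 36.71°
δ = |180° − 36.71°| = 143.29°
143.29° > 2α = 43.60°  →  invalid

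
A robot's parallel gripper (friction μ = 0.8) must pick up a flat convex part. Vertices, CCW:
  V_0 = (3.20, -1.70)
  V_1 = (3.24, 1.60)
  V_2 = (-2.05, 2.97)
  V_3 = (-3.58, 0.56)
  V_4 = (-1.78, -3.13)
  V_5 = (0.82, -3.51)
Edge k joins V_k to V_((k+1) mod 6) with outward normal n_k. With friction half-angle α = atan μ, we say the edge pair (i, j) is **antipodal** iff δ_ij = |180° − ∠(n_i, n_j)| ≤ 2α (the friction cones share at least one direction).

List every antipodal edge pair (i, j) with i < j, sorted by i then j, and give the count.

α = atan 0.8 = 38.66°;  2α = 77.32°
n_0 = (+0.9999, -0.0121)
n_1 = (+0.2507, +0.9681)
n_2 = (-0.8442, +0.5360)
n_3 = (-0.8988, -0.4384)
n_4 = (-0.1446, -0.9895)
n_5 = (+0.6053, -0.7960)
  (0,1): δ = 103.82°  ·
  (0,2): δ = 31.72°  ✓
  (0,3): δ = 26.70°  ✓
  (0,4): δ = 82.38°  ·
  (0,5): δ = 127.95°  ·
  (1,2): δ = 107.89°  ·
  (1,3): δ = 49.48°  ✓
  (1,4): δ = 6.20°  ✓
  (1,5): δ = 51.77°  ✓
  (2,3): δ = 121.59°  ·
  (2,4): δ = 65.91°  ✓
  (2,5): δ = 20.34°  ✓
  (3,4): δ = 124.32°  ·
  (3,5): δ = 78.75°  ·
  (4,5): δ = 134.43°  ·
antipodal pairs: 7

count = 7; pairs: (0,2), (0,3), (1,3), (1,4), (1,5), (2,4), (2,5)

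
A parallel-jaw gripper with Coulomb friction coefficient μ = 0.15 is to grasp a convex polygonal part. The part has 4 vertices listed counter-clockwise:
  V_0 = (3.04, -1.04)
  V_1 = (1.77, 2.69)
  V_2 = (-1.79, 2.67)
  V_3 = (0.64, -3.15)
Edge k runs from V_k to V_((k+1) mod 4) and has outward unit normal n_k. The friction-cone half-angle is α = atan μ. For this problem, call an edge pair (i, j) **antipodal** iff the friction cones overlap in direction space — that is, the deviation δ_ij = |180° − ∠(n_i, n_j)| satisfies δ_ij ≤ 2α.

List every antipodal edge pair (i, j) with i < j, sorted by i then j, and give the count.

count = 1; pairs: (0,2)

α = atan 0.15 = 8.53°;  2α = 17.06°
n_0 = (+0.9466, +0.3223)
n_1 = (-0.0056, +1.0000)
n_2 = (-0.9228, -0.3853)
n_3 = (+0.6603, -0.7510)
  (0,1): δ = 108.48°  ·
  (0,2): δ = 3.86°  ✓
  (0,3): δ = 112.52°  ·
  (1,2): δ = 67.66°  ·
  (1,3): δ = 41.00°  ·
  (2,3): δ = 71.34°  ·
antipodal pairs: 1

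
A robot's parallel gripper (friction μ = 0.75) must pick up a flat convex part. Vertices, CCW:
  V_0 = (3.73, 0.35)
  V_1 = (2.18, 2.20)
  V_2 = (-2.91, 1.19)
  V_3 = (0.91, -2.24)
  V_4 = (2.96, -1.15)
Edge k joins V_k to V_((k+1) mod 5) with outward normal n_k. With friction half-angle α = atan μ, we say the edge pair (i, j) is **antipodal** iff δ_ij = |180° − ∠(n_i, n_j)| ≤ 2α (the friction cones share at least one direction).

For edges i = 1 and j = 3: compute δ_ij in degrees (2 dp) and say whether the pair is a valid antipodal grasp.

δ = 16.78°, valid

α = atan 0.75 = 36.87°;  2α = 73.74°
edge 1: e_1 = (-5.09, -1.01);  n_1 = (-0.1946, +0.9809)
edge 3: e_3 = (+2.05, +1.09);  n_3 = (+0.4695, -0.8829)
∠(n_1, n_3) = 163.22°
δ = |180° − 163.22°| = 16.78°
16.78° ≤ 2α = 73.74°  →  valid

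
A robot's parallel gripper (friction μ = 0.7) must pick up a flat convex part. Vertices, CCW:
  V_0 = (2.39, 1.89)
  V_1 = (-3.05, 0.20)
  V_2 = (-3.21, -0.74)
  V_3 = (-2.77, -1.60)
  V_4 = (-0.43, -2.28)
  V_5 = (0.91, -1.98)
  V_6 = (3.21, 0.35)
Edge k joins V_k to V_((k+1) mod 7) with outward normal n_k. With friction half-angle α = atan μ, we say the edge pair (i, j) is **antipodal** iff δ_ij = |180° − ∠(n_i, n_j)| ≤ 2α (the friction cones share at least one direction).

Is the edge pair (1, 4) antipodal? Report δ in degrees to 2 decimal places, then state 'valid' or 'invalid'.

α = atan 0.7 = 34.99°;  2α = 69.98°
edge 1: e_1 = (-0.16, -0.94);  n_1 = (-0.9858, +0.1678)
edge 4: e_4 = (+1.34, +0.30);  n_4 = (+0.2185, -0.9758)
∠(n_1, n_4) = 112.28°
δ = |180° − 112.28°| = 67.72°
67.72° ≤ 2α = 69.98°  →  valid

δ = 67.72°, valid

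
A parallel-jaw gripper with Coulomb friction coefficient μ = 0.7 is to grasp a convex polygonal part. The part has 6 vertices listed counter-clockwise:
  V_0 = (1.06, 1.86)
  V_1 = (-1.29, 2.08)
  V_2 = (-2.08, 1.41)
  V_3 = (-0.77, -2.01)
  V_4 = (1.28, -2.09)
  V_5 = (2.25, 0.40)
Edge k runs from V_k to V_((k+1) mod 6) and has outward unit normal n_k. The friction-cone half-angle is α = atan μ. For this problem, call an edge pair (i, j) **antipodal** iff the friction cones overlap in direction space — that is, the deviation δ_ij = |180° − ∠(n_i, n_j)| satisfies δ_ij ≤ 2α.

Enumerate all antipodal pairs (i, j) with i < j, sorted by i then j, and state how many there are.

α = atan 0.7 = 34.99°;  2α = 69.98°
n_0 = (+0.0932, +0.9956)
n_1 = (-0.6468, +0.7627)
n_2 = (-0.9338, -0.3577)
n_3 = (-0.0390, -0.9992)
n_4 = (+0.9318, -0.3630)
n_5 = (+0.7751, +0.6318)
  (0,1): δ = 134.35°  ·
  (0,2): δ = 63.69°  ✓
  (0,3): δ = 3.11°  ✓
  (0,4): δ = 74.06°  ·
  (0,5): δ = 134.53°  ·
  (1,2): δ = 109.34°  ·
  (1,3): δ = 42.54°  ✓
  (1,4): δ = 28.41°  ✓
  (1,5): δ = 88.88°  ·
  (2,3): δ = 113.19°  ·
  (2,4): δ = 42.24°  ✓
  (2,5): δ = 18.22°  ✓
  (3,4): δ = 109.05°  ·
  (3,5): δ = 48.58°  ✓
  (4,5): δ = 119.53°  ·
antipodal pairs: 7

count = 7; pairs: (0,2), (0,3), (1,3), (1,4), (2,4), (2,5), (3,5)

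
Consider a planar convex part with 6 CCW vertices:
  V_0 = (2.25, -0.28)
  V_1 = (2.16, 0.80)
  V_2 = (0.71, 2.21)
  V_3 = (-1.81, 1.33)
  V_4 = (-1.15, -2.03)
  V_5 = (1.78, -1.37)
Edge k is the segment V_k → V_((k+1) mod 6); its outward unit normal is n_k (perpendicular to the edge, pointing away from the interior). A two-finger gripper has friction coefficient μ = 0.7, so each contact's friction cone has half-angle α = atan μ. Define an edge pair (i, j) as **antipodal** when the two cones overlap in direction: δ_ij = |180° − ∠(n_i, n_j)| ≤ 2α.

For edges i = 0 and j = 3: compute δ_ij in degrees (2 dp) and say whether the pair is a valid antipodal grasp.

δ = 6.35°, valid

α = atan 0.7 = 34.99°;  2α = 69.98°
edge 0: e_0 = (-0.09, +1.08);  n_0 = (+0.9965, +0.0830)
edge 3: e_3 = (+0.66, -3.36);  n_3 = (-0.9812, -0.1927)
∠(n_0, n_3) = 173.65°
δ = |180° − 173.65°| = 6.35°
6.35° ≤ 2α = 69.98°  →  valid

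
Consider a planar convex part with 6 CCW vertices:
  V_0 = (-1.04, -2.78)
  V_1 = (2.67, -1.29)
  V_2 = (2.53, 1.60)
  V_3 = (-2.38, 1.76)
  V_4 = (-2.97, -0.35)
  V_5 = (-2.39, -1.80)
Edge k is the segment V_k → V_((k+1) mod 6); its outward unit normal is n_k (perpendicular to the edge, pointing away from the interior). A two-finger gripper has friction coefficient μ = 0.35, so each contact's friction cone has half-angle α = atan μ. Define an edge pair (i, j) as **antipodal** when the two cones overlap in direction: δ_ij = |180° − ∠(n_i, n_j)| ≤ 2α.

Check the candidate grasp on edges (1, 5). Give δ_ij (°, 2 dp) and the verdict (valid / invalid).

α = atan 0.35 = 19.29°;  2α = 38.58°
edge 1: e_1 = (-0.14, +2.89);  n_1 = (+0.9988, +0.0484)
edge 5: e_5 = (+1.35, -0.98);  n_5 = (-0.5875, -0.8093)
∠(n_1, n_5) = 128.75°
δ = |180° − 128.75°| = 51.25°
51.25° > 2α = 38.58°  →  invalid

δ = 51.25°, invalid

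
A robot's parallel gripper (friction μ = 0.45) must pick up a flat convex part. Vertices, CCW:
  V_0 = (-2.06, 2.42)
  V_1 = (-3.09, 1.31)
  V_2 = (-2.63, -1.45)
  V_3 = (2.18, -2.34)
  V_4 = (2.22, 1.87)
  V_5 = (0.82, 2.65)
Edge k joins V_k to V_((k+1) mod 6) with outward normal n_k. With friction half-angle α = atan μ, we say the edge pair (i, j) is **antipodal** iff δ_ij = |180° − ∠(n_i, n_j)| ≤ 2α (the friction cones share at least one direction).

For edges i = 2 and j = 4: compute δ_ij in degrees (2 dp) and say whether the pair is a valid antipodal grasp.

δ = 18.64°, valid

α = atan 0.45 = 24.23°;  2α = 48.46°
edge 2: e_2 = (+4.81, -0.89);  n_2 = (-0.1819, -0.9833)
edge 4: e_4 = (-1.40, +0.78);  n_4 = (+0.4867, +0.8736)
∠(n_2, n_4) = 161.36°
δ = |180° − 161.36°| = 18.64°
18.64° ≤ 2α = 48.46°  →  valid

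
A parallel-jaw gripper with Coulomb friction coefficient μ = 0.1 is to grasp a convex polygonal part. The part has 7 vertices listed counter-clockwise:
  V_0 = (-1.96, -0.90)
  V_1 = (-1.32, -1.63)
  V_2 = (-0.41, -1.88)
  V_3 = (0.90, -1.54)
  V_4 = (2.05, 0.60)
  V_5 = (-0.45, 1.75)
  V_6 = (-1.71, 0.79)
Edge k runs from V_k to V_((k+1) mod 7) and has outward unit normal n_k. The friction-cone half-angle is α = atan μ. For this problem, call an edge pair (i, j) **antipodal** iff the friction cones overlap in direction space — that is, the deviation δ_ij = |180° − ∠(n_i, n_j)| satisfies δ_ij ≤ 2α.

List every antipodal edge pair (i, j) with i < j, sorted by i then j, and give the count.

count = 1; pairs: (1,4)

α = atan 0.1 = 5.71°;  2α = 11.42°
n_0 = (-0.7519, -0.6592)
n_1 = (-0.2649, -0.9643)
n_2 = (+0.2512, -0.9679)
n_3 = (+0.8809, -0.4734)
n_4 = (+0.4179, +0.9085)
n_5 = (-0.6060, +0.7954)
n_6 = (-0.9892, +0.1463)
  (0,1): δ = 146.60°  ·
  (0,2): δ = 116.69°  ·
  (0,3): δ = 69.49°  ·
  (0,4): δ = 24.06°  ·
  (0,5): δ = 86.06°  ·
  (0,6): δ = 130.34°  ·
  (1,2): δ = 150.09°  ·
  (1,3): δ = 102.89°  ·
  (1,4): δ = 9.34°  ✓
  (1,5): δ = 52.67°  ·
  (1,6): δ = 96.95°  ·
  (2,3): δ = 132.80°  ·
  (2,4): δ = 39.25°  ·
  (2,5): δ = 22.75°  ·
  (2,6): δ = 67.04°  ·
  (3,4): δ = 86.45°  ·
  (3,5): δ = 24.44°  ·
  (3,6): δ = 19.84°  ·
  (4,5): δ = 117.99°  ·
  (4,6): δ = 73.71°  ·
  (5,6): δ = 135.72°  ·
antipodal pairs: 1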